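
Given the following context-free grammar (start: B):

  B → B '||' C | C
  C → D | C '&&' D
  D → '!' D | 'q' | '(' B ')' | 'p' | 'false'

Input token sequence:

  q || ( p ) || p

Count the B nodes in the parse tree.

[B [B [B [C [D q]]] || [C [D ( [B [C [D p]]] )]]] || [C [D p]]]

4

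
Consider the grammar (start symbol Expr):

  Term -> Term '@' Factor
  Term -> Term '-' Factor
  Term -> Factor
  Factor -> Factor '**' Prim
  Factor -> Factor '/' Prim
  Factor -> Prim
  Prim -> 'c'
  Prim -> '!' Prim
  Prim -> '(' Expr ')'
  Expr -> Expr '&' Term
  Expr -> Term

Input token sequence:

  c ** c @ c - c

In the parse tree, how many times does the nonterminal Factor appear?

[Expr [Term [Term [Term [Factor [Factor [Prim c]] ** [Prim c]]] @ [Factor [Prim c]]] - [Factor [Prim c]]]]

4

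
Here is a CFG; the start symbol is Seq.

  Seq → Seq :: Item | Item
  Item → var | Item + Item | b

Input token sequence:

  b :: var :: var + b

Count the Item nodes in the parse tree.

[Seq [Seq [Seq [Item b]] :: [Item var]] :: [Item [Item var] + [Item b]]]

5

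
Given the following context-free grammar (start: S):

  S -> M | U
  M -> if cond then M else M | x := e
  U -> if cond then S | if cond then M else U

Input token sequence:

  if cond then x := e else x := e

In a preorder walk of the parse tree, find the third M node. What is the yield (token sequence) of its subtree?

[S [M if cond then [M x := e] else [M x := e]]]

x := e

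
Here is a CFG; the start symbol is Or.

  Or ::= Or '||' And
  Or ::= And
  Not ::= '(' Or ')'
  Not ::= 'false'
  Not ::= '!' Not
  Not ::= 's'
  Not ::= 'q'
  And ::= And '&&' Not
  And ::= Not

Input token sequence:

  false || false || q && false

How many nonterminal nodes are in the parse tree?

11

[Or [Or [Or [And [Not false]]] || [And [Not false]]] || [And [And [Not q]] && [Not false]]]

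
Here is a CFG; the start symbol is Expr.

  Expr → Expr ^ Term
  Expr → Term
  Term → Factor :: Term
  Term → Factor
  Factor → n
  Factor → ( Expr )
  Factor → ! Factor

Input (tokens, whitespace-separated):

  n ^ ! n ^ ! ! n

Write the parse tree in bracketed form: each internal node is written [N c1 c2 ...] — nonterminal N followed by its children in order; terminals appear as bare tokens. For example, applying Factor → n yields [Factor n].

[Expr [Expr [Expr [Term [Factor n]]] ^ [Term [Factor ! [Factor n]]]] ^ [Term [Factor ! [Factor ! [Factor n]]]]]

Expr
Expr ^ Term
Expr ^ Term ^ Term
Term ^ Term ^ Term
Factor ^ Term ^ Term
n ^ Term ^ Term
n ^ Factor ^ Term
n ^ ! Factor ^ Term
n ^ ! n ^ Term
n ^ ! n ^ Factor
n ^ ! n ^ ! Factor
n ^ ! n ^ ! ! Factor
n ^ ! n ^ ! ! n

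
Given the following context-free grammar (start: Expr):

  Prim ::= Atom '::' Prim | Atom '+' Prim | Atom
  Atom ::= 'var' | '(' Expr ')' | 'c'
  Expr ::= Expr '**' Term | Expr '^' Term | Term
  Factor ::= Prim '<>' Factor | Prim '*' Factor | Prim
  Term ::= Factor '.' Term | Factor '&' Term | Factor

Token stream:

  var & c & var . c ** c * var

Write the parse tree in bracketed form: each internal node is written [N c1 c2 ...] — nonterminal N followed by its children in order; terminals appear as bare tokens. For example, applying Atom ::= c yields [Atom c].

[Expr [Expr [Term [Factor [Prim [Atom var]]] & [Term [Factor [Prim [Atom c]]] & [Term [Factor [Prim [Atom var]]] . [Term [Factor [Prim [Atom c]]]]]]]] ** [Term [Factor [Prim [Atom c]] * [Factor [Prim [Atom var]]]]]]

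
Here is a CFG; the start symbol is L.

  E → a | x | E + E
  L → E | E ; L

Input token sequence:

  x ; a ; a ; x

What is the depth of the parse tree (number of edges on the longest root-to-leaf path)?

[L [E x] ; [L [E a] ; [L [E a] ; [L [E x]]]]]

5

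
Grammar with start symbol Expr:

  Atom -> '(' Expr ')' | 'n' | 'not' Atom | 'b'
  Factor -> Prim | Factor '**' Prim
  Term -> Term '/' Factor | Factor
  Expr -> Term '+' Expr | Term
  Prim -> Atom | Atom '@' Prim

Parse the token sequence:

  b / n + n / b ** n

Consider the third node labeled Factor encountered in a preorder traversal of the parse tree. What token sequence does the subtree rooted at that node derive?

[Expr [Term [Term [Factor [Prim [Atom b]]]] / [Factor [Prim [Atom n]]]] + [Expr [Term [Term [Factor [Prim [Atom n]]]] / [Factor [Factor [Prim [Atom b]]] ** [Prim [Atom n]]]]]]

n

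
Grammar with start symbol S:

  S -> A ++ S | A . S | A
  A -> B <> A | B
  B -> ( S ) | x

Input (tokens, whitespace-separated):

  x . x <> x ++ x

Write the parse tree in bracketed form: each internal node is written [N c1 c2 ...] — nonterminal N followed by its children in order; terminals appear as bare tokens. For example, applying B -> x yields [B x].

S
A . S
B . S
x . S
x . A ++ S
x . B <> A ++ S
x . x <> A ++ S
x . x <> B ++ S
x . x <> x ++ S
x . x <> x ++ A
x . x <> x ++ B
x . x <> x ++ x

[S [A [B x]] . [S [A [B x] <> [A [B x]]] ++ [S [A [B x]]]]]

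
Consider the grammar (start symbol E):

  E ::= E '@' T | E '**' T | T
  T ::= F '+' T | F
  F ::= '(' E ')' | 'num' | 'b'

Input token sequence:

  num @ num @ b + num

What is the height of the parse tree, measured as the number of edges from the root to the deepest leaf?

[E [E [E [T [F num]]] @ [T [F num]]] @ [T [F b] + [T [F num]]]]

5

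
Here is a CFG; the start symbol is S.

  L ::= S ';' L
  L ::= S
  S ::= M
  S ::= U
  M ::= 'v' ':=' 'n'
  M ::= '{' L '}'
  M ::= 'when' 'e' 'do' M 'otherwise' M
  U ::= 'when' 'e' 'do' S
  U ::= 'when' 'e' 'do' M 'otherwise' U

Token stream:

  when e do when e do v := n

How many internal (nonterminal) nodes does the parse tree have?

[S [U when e do [S [U when e do [S [M v := n]]]]]]

6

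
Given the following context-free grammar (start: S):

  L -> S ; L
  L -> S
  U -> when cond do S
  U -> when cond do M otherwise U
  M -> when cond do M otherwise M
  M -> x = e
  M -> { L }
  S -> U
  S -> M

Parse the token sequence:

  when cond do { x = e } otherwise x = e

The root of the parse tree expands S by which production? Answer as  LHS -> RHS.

S -> M

[S [M when cond do [M { [L [S [M x = e]]] }] otherwise [M x = e]]]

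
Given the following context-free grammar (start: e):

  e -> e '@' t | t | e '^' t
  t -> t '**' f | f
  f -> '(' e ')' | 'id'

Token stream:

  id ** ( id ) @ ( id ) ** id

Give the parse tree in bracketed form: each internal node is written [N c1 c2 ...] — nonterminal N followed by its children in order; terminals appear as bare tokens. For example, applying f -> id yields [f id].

e
e @ t
t @ t
t ** f @ t
f ** f @ t
id ** f @ t
id ** ( e ) @ t
id ** ( t ) @ t
id ** ( f ) @ t
id ** ( id ) @ t
id ** ( id ) @ t ** f
id ** ( id ) @ f ** f
id ** ( id ) @ ( e ) ** f
id ** ( id ) @ ( t ) ** f
id ** ( id ) @ ( f ) ** f
id ** ( id ) @ ( id ) ** f
id ** ( id ) @ ( id ) ** id

[e [e [t [t [f id]] ** [f ( [e [t [f id]]] )]]] @ [t [t [f ( [e [t [f id]]] )]] ** [f id]]]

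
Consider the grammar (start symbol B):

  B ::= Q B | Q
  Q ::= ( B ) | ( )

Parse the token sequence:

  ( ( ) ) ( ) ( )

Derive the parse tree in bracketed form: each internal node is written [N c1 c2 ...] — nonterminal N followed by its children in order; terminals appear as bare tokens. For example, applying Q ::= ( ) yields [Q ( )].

B
Q B
( B ) B
( Q ) B
( ( ) ) B
( ( ) ) Q B
( ( ) ) ( ) B
( ( ) ) ( ) Q
( ( ) ) ( ) ( )

[B [Q ( [B [Q ( )]] )] [B [Q ( )] [B [Q ( )]]]]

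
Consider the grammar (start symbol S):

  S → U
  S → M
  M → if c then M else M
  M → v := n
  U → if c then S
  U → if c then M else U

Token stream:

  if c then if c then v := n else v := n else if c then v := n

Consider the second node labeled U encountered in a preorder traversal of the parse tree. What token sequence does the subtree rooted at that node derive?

if c then v := n

[S [U if c then [M if c then [M v := n] else [M v := n]] else [U if c then [S [M v := n]]]]]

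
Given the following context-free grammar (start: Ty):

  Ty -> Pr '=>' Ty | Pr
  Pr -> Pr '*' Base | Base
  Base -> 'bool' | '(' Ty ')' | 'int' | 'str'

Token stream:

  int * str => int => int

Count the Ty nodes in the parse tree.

3

[Ty [Pr [Pr [Base int]] * [Base str]] => [Ty [Pr [Base int]] => [Ty [Pr [Base int]]]]]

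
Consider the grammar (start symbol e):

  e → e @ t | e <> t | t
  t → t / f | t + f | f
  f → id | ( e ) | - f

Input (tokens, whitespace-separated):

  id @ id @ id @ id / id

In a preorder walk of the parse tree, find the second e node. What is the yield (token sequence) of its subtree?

id @ id @ id

[e [e [e [e [t [f id]]] @ [t [f id]]] @ [t [f id]]] @ [t [t [f id]] / [f id]]]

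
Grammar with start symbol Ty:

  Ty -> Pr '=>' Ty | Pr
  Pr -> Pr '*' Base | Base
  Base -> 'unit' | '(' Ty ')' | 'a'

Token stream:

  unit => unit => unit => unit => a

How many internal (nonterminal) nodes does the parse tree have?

15

[Ty [Pr [Base unit]] => [Ty [Pr [Base unit]] => [Ty [Pr [Base unit]] => [Ty [Pr [Base unit]] => [Ty [Pr [Base a]]]]]]]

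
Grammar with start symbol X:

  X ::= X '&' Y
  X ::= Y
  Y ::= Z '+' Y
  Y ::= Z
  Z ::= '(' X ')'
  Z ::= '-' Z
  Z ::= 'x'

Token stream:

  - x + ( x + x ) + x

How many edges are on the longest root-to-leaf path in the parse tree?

[X [Y [Z - [Z x]] + [Y [Z ( [X [Y [Z x] + [Y [Z x]]]] )] + [Y [Z x]]]]]

8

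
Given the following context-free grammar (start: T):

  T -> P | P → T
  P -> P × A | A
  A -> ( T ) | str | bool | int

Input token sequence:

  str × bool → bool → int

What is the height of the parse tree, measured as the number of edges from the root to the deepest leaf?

5

[T [P [P [A str]] × [A bool]] → [T [P [A bool]] → [T [P [A int]]]]]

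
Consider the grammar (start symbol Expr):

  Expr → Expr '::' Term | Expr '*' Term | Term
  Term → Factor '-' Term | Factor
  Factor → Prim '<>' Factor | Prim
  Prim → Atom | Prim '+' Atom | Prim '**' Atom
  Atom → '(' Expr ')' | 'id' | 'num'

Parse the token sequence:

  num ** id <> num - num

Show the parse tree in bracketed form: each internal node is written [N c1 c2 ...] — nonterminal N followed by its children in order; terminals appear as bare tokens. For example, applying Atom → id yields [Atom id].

[Expr [Term [Factor [Prim [Prim [Atom num]] ** [Atom id]] <> [Factor [Prim [Atom num]]]] - [Term [Factor [Prim [Atom num]]]]]]

Expr
Term
Factor - Term
Prim <> Factor - Term
Prim ** Atom <> Factor - Term
Atom ** Atom <> Factor - Term
num ** Atom <> Factor - Term
num ** id <> Factor - Term
num ** id <> Prim - Term
num ** id <> Atom - Term
num ** id <> num - Term
num ** id <> num - Factor
num ** id <> num - Prim
num ** id <> num - Atom
num ** id <> num - num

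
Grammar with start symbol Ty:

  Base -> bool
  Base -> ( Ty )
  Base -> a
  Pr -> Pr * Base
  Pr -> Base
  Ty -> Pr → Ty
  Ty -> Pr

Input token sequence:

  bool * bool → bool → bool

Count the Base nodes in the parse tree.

4

[Ty [Pr [Pr [Base bool]] * [Base bool]] → [Ty [Pr [Base bool]] → [Ty [Pr [Base bool]]]]]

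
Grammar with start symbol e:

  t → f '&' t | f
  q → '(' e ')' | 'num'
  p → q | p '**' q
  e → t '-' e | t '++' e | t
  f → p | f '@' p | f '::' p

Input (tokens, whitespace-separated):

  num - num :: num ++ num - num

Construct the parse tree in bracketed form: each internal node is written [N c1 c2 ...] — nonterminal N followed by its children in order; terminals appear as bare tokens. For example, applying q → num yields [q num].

[e [t [f [p [q num]]]] - [e [t [f [f [p [q num]]] :: [p [q num]]]] ++ [e [t [f [p [q num]]]] - [e [t [f [p [q num]]]]]]]]

e
t - e
f - e
p - e
q - e
num - e
num - t ++ e
num - f ++ e
num - f :: p ++ e
num - p :: p ++ e
num - q :: p ++ e
num - num :: p ++ e
num - num :: q ++ e
num - num :: num ++ e
num - num :: num ++ t - e
num - num :: num ++ f - e
num - num :: num ++ p - e
num - num :: num ++ q - e
num - num :: num ++ num - e
num - num :: num ++ num - t
num - num :: num ++ num - f
num - num :: num ++ num - p
num - num :: num ++ num - q
num - num :: num ++ num - num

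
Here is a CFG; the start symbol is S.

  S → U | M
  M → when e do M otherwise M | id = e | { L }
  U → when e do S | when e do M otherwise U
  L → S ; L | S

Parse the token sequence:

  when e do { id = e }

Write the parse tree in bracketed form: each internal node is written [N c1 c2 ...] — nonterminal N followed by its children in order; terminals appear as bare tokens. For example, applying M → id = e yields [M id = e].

S
U
when e do S
when e do M
when e do { L }
when e do { S }
when e do { M }
when e do { id = e }

[S [U when e do [S [M { [L [S [M id = e]]] }]]]]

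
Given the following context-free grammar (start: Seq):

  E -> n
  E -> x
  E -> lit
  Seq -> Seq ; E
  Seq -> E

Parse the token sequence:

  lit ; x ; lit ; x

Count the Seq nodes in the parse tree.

[Seq [Seq [Seq [Seq [E lit]] ; [E x]] ; [E lit]] ; [E x]]

4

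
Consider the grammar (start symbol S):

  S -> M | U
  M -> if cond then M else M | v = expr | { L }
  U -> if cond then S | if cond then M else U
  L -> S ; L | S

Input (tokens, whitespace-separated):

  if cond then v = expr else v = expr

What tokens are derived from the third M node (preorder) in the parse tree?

[S [M if cond then [M v = expr] else [M v = expr]]]

v = expr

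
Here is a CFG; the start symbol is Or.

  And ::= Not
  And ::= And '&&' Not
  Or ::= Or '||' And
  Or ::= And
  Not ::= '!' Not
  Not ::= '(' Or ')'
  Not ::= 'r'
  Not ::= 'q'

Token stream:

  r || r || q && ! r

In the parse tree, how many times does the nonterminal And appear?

[Or [Or [Or [And [Not r]]] || [And [Not r]]] || [And [And [Not q]] && [Not ! [Not r]]]]

4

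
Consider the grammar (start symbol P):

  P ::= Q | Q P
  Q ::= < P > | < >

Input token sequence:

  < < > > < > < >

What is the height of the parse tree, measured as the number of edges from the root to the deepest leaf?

4

[P [Q < [P [Q < >]] >] [P [Q < >] [P [Q < >]]]]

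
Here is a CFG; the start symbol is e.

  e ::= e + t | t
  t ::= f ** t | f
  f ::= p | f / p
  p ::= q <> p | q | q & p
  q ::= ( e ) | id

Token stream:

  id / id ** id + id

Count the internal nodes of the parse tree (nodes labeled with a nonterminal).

17

[e [e [t [f [f [p [q id]]] / [p [q id]]] ** [t [f [p [q id]]]]]] + [t [f [p [q id]]]]]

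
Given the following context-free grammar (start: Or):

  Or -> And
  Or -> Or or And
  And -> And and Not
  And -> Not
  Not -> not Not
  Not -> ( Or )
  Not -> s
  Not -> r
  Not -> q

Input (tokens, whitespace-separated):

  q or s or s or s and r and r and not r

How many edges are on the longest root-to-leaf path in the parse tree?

[Or [Or [Or [Or [And [Not q]]] or [And [Not s]]] or [And [Not s]]] or [And [And [And [And [Not s]] and [Not r]] and [Not r]] and [Not not [Not r]]]]

6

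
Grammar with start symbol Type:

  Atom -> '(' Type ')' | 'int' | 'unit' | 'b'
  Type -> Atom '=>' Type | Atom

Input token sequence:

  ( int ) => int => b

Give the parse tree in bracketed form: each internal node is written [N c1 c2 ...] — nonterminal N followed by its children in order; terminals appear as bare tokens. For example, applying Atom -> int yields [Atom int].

[Type [Atom ( [Type [Atom int]] )] => [Type [Atom int] => [Type [Atom b]]]]

Type
Atom => Type
( Type ) => Type
( Atom ) => Type
( int ) => Type
( int ) => Atom => Type
( int ) => int => Type
( int ) => int => Atom
( int ) => int => b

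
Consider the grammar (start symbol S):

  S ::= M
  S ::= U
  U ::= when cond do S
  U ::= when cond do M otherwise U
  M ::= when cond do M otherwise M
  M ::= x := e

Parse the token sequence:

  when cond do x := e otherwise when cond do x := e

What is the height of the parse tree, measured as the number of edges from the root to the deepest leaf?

[S [U when cond do [M x := e] otherwise [U when cond do [S [M x := e]]]]]

5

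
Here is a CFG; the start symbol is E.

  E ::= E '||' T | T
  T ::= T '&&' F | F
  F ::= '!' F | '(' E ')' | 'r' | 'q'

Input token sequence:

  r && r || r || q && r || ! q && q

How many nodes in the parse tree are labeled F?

[E [E [E [E [T [T [F r]] && [F r]]] || [T [F r]]] || [T [T [F q]] && [F r]]] || [T [T [F ! [F q]]] && [F q]]]

8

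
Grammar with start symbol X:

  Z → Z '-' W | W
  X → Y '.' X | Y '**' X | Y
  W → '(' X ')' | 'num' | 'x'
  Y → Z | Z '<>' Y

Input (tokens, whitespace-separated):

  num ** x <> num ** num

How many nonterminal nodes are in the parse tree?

[X [Y [Z [W num]]] ** [X [Y [Z [W x]] <> [Y [Z [W num]]]] ** [X [Y [Z [W num]]]]]]

15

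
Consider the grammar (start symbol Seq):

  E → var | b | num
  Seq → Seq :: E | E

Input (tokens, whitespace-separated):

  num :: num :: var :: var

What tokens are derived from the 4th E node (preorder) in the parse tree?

[Seq [Seq [Seq [Seq [E num]] :: [E num]] :: [E var]] :: [E var]]

var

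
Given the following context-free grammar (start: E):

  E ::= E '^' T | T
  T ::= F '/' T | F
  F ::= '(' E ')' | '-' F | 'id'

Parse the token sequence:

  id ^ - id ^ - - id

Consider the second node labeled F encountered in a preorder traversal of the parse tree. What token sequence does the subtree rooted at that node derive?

[E [E [E [T [F id]]] ^ [T [F - [F id]]]] ^ [T [F - [F - [F id]]]]]

- id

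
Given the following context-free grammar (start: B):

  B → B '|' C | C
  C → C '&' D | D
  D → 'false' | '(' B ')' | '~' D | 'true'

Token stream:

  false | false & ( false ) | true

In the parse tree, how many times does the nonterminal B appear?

[B [B [B [C [D false]]] | [C [C [D false]] & [D ( [B [C [D false]]] )]]] | [C [D true]]]

4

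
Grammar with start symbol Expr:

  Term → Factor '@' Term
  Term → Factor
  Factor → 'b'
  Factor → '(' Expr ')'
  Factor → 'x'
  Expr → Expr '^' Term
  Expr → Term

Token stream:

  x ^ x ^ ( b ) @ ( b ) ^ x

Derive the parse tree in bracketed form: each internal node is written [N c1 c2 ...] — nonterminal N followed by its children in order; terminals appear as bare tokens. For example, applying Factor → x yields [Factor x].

[Expr [Expr [Expr [Expr [Term [Factor x]]] ^ [Term [Factor x]]] ^ [Term [Factor ( [Expr [Term [Factor b]]] )] @ [Term [Factor ( [Expr [Term [Factor b]]] )]]]] ^ [Term [Factor x]]]

Expr
Expr ^ Term
Expr ^ Term ^ Term
Expr ^ Term ^ Term ^ Term
Term ^ Term ^ Term ^ Term
Factor ^ Term ^ Term ^ Term
x ^ Term ^ Term ^ Term
x ^ Factor ^ Term ^ Term
x ^ x ^ Term ^ Term
x ^ x ^ Factor @ Term ^ Term
x ^ x ^ ( Expr ) @ Term ^ Term
x ^ x ^ ( Term ) @ Term ^ Term
x ^ x ^ ( Factor ) @ Term ^ Term
x ^ x ^ ( b ) @ Term ^ Term
x ^ x ^ ( b ) @ Factor ^ Term
x ^ x ^ ( b ) @ ( Expr ) ^ Term
x ^ x ^ ( b ) @ ( Term ) ^ Term
x ^ x ^ ( b ) @ ( Factor ) ^ Term
x ^ x ^ ( b ) @ ( b ) ^ Term
x ^ x ^ ( b ) @ ( b ) ^ Factor
x ^ x ^ ( b ) @ ( b ) ^ x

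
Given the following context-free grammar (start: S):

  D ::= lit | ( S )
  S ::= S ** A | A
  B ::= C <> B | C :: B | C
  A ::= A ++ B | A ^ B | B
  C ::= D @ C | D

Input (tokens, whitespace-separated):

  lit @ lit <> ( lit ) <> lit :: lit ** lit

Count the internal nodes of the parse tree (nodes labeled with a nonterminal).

[S [S [A [B [C [D lit] @ [C [D lit]]] <> [B [C [D ( [S [A [B [C [D lit]]]]] )]] <> [B [C [D lit]] :: [B [C [D lit]]]]]]]] ** [A [B [C [D lit]]]]]

26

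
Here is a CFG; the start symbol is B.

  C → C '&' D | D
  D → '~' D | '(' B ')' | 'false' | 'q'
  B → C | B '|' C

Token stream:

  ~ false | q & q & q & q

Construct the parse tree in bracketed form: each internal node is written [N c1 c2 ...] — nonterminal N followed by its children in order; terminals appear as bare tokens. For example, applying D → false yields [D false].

[B [B [C [D ~ [D false]]]] | [C [C [C [C [D q]] & [D q]] & [D q]] & [D q]]]

B
B | C
C | C
D | C
~ D | C
~ false | C
~ false | C & D
~ false | C & D & D
~ false | C & D & D & D
~ false | D & D & D & D
~ false | q & D & D & D
~ false | q & q & D & D
~ false | q & q & q & D
~ false | q & q & q & q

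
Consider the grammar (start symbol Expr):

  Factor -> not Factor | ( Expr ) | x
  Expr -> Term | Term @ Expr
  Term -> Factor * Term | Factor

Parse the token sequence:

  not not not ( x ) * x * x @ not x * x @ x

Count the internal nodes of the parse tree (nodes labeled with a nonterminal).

[Expr [Term [Factor not [Factor not [Factor not [Factor ( [Expr [Term [Factor x]]] )]]]] * [Term [Factor x] * [Term [Factor x]]]] @ [Expr [Term [Factor not [Factor x]] * [Term [Factor x]]] @ [Expr [Term [Factor x]]]]]

22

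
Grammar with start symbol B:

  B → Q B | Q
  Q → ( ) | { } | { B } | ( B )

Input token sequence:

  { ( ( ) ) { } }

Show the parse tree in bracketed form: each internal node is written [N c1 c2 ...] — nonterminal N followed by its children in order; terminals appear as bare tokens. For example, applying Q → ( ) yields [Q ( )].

B
Q
{ B }
{ Q B }
{ ( B ) B }
{ ( Q ) B }
{ ( ( ) ) B }
{ ( ( ) ) Q }
{ ( ( ) ) { } }

[B [Q { [B [Q ( [B [Q ( )]] )] [B [Q { }]]] }]]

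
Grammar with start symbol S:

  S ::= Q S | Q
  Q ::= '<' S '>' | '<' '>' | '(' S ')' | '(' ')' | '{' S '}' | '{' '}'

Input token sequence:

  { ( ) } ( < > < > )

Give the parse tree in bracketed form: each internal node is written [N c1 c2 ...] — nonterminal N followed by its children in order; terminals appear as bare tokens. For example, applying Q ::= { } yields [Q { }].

[S [Q { [S [Q ( )]] }] [S [Q ( [S [Q < >] [S [Q < >]]] )]]]

S
Q S
{ S } S
{ Q } S
{ ( ) } S
{ ( ) } Q
{ ( ) } ( S )
{ ( ) } ( Q S )
{ ( ) } ( < > S )
{ ( ) } ( < > Q )
{ ( ) } ( < > < > )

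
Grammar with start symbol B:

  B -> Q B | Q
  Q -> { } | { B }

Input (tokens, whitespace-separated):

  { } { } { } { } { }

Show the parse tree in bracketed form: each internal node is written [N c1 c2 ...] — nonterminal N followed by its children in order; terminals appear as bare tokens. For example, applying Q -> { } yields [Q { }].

[B [Q { }] [B [Q { }] [B [Q { }] [B [Q { }] [B [Q { }]]]]]]

B
Q B
{ } B
{ } Q B
{ } { } B
{ } { } Q B
{ } { } { } B
{ } { } { } Q B
{ } { } { } { } B
{ } { } { } { } Q
{ } { } { } { } { }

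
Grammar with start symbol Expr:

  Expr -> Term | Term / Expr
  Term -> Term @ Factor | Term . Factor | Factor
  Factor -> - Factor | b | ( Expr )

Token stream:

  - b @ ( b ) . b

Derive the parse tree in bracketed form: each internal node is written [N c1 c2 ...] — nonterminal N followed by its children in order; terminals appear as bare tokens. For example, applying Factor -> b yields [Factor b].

[Expr [Term [Term [Term [Factor - [Factor b]]] @ [Factor ( [Expr [Term [Factor b]]] )]] . [Factor b]]]

Expr
Term
Term . Factor
Term @ Factor . Factor
Factor @ Factor . Factor
- Factor @ Factor . Factor
- b @ Factor . Factor
- b @ ( Expr ) . Factor
- b @ ( Term ) . Factor
- b @ ( Factor ) . Factor
- b @ ( b ) . Factor
- b @ ( b ) . b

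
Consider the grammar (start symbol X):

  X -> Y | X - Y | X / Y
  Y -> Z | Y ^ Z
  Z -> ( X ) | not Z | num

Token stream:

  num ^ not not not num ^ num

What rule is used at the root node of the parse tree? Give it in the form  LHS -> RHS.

X -> Y

[X [Y [Y [Y [Z num]] ^ [Z not [Z not [Z not [Z num]]]]] ^ [Z num]]]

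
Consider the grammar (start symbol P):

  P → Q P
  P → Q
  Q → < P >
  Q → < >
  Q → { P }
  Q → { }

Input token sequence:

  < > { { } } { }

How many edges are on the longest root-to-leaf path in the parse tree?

5

[P [Q < >] [P [Q { [P [Q { }]] }] [P [Q { }]]]]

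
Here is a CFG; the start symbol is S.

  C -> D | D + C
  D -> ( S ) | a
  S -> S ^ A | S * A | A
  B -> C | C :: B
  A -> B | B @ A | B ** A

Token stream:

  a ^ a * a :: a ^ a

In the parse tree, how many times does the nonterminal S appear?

4

[S [S [S [S [A [B [C [D a]]]]] ^ [A [B [C [D a]]]]] * [A [B [C [D a]] :: [B [C [D a]]]]]] ^ [A [B [C [D a]]]]]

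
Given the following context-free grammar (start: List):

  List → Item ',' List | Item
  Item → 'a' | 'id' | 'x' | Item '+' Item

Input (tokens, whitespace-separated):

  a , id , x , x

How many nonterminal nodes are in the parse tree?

8

[List [Item a] , [List [Item id] , [List [Item x] , [List [Item x]]]]]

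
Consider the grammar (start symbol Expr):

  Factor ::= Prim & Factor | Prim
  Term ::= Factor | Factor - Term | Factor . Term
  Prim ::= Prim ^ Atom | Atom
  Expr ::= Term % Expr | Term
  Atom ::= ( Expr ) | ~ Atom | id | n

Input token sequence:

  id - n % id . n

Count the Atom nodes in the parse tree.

4

[Expr [Term [Factor [Prim [Atom id]]] - [Term [Factor [Prim [Atom n]]]]] % [Expr [Term [Factor [Prim [Atom id]]] . [Term [Factor [Prim [Atom n]]]]]]]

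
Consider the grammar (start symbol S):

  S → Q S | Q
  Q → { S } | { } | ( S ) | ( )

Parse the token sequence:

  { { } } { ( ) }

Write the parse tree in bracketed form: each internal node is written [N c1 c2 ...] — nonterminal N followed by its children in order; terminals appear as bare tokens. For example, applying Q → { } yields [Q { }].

S
Q S
{ S } S
{ Q } S
{ { } } S
{ { } } Q
{ { } } { S }
{ { } } { Q }
{ { } } { ( ) }

[S [Q { [S [Q { }]] }] [S [Q { [S [Q ( )]] }]]]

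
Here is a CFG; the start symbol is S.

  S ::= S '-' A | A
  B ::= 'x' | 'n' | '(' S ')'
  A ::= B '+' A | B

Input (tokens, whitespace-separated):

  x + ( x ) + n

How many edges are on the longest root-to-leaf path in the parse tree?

7

[S [A [B x] + [A [B ( [S [A [B x]]] )] + [A [B n]]]]]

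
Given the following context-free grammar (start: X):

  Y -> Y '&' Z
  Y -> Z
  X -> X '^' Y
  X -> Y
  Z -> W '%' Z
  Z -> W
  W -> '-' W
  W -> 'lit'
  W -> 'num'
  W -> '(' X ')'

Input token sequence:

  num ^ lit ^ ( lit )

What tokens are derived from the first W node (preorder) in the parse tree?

[X [X [X [Y [Z [W num]]]] ^ [Y [Z [W lit]]]] ^ [Y [Z [W ( [X [Y [Z [W lit]]]] )]]]]

num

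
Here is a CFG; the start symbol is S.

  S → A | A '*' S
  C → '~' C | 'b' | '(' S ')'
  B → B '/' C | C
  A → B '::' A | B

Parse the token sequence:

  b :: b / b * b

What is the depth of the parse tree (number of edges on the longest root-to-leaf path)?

6

[S [A [B [C b]] :: [A [B [B [C b]] / [C b]]]] * [S [A [B [C b]]]]]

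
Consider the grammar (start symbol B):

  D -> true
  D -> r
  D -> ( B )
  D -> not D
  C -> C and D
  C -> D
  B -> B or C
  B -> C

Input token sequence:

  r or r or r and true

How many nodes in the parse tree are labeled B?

3

[B [B [B [C [D r]]] or [C [D r]]] or [C [C [D r]] and [D true]]]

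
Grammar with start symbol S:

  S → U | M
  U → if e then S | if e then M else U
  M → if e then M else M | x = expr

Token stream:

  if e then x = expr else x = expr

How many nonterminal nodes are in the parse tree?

4

[S [M if e then [M x = expr] else [M x = expr]]]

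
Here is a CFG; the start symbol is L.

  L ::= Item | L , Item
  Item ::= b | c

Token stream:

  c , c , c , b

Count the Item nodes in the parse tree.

[L [L [L [L [Item c]] , [Item c]] , [Item c]] , [Item b]]

4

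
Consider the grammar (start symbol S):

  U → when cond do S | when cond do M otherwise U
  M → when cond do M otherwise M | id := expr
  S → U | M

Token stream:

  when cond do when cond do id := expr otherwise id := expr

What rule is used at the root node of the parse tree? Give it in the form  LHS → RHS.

[S [U when cond do [S [M when cond do [M id := expr] otherwise [M id := expr]]]]]

S → U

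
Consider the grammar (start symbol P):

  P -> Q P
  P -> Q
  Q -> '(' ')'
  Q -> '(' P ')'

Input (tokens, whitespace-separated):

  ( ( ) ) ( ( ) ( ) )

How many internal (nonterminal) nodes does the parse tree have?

[P [Q ( [P [Q ( )]] )] [P [Q ( [P [Q ( )] [P [Q ( )]]] )]]]

10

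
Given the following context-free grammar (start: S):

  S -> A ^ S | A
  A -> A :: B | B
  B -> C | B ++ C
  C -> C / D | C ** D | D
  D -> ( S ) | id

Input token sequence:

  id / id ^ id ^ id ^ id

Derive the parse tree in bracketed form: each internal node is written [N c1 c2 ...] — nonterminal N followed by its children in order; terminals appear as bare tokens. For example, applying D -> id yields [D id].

[S [A [B [C [C [D id]] / [D id]]]] ^ [S [A [B [C [D id]]]] ^ [S [A [B [C [D id]]]] ^ [S [A [B [C [D id]]]]]]]]

S
A ^ S
B ^ S
C ^ S
C / D ^ S
D / D ^ S
id / D ^ S
id / id ^ S
id / id ^ A ^ S
id / id ^ B ^ S
id / id ^ C ^ S
id / id ^ D ^ S
id / id ^ id ^ S
id / id ^ id ^ A ^ S
id / id ^ id ^ B ^ S
id / id ^ id ^ C ^ S
id / id ^ id ^ D ^ S
id / id ^ id ^ id ^ S
id / id ^ id ^ id ^ A
id / id ^ id ^ id ^ B
id / id ^ id ^ id ^ C
id / id ^ id ^ id ^ D
id / id ^ id ^ id ^ id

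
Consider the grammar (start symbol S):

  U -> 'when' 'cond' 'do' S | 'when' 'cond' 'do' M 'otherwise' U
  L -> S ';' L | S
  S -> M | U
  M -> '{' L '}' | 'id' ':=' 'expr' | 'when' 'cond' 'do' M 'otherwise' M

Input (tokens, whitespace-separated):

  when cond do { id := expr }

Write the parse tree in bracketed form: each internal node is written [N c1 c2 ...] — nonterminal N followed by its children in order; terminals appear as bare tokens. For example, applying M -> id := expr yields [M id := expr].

[S [U when cond do [S [M { [L [S [M id := expr]]] }]]]]

S
U
when cond do S
when cond do M
when cond do { L }
when cond do { S }
when cond do { M }
when cond do { id := expr }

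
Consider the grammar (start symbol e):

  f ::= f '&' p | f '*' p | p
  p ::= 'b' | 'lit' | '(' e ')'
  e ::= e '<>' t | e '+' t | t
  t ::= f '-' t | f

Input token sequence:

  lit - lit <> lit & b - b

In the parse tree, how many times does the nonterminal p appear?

5

[e [e [t [f [p lit]] - [t [f [p lit]]]]] <> [t [f [f [p lit]] & [p b]] - [t [f [p b]]]]]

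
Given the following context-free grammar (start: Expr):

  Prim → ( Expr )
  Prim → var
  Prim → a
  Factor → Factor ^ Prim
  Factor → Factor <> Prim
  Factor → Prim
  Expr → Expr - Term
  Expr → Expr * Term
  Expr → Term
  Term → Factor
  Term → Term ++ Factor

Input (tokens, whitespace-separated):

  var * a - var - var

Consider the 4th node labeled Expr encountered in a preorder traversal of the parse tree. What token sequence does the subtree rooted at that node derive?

[Expr [Expr [Expr [Expr [Term [Factor [Prim var]]]] * [Term [Factor [Prim a]]]] - [Term [Factor [Prim var]]]] - [Term [Factor [Prim var]]]]

var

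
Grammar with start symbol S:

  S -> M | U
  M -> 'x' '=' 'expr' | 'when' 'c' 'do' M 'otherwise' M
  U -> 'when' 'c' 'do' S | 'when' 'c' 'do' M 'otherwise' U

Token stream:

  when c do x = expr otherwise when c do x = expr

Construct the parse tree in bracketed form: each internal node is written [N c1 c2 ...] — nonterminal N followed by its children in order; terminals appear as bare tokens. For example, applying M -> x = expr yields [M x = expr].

[S [U when c do [M x = expr] otherwise [U when c do [S [M x = expr]]]]]

S
U
when c do M otherwise U
when c do x = expr otherwise U
when c do x = expr otherwise when c do S
when c do x = expr otherwise when c do M
when c do x = expr otherwise when c do x = expr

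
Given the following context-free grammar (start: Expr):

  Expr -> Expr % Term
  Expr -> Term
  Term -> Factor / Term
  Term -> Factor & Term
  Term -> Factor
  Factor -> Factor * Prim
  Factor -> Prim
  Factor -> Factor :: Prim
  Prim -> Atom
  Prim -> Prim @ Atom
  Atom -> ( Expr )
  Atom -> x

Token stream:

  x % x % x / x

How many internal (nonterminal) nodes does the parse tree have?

[Expr [Expr [Expr [Term [Factor [Prim [Atom x]]]]] % [Term [Factor [Prim [Atom x]]]]] % [Term [Factor [Prim [Atom x]]] / [Term [Factor [Prim [Atom x]]]]]]

19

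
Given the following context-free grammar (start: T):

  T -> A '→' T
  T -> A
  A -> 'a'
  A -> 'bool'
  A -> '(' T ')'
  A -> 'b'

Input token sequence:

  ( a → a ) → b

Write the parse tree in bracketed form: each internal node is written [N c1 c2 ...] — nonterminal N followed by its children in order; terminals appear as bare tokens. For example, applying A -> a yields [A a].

[T [A ( [T [A a] → [T [A a]]] )] → [T [A b]]]

T
A → T
( T ) → T
( A → T ) → T
( a → T ) → T
( a → A ) → T
( a → a ) → T
( a → a ) → A
( a → a ) → b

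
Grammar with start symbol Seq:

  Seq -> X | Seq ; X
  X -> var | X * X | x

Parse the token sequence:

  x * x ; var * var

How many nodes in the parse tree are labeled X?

6

[Seq [Seq [X [X x] * [X x]]] ; [X [X var] * [X var]]]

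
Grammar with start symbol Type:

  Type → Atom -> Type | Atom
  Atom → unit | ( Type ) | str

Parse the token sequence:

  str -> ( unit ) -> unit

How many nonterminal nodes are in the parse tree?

8

[Type [Atom str] -> [Type [Atom ( [Type [Atom unit]] )] -> [Type [Atom unit]]]]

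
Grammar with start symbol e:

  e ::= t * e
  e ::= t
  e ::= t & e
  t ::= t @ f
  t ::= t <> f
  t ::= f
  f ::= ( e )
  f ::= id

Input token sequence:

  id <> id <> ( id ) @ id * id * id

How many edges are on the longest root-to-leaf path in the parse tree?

[e [t [t [t [t [f id]] <> [f id]] <> [f ( [e [t [f id]]] )]] @ [f id]] * [e [t [f id]] * [e [t [f id]]]]]

7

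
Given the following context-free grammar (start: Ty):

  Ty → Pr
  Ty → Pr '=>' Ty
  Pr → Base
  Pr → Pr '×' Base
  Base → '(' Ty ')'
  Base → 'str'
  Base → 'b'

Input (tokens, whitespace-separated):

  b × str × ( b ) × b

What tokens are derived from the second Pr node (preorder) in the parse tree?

[Ty [Pr [Pr [Pr [Pr [Base b]] × [Base str]] × [Base ( [Ty [Pr [Base b]]] )]] × [Base b]]]

b × str × ( b )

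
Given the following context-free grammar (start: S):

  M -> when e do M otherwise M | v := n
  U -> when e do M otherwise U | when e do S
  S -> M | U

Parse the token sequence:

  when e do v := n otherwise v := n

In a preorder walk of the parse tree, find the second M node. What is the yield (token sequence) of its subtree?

v := n

[S [M when e do [M v := n] otherwise [M v := n]]]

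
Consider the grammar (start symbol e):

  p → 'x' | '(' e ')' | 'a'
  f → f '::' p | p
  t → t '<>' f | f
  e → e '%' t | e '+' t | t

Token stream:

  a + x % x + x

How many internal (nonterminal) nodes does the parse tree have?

16

[e [e [e [e [t [f [p a]]]] + [t [f [p x]]]] % [t [f [p x]]]] + [t [f [p x]]]]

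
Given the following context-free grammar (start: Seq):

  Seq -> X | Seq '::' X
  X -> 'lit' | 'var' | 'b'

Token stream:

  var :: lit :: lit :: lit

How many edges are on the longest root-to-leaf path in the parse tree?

5

[Seq [Seq [Seq [Seq [X var]] :: [X lit]] :: [X lit]] :: [X lit]]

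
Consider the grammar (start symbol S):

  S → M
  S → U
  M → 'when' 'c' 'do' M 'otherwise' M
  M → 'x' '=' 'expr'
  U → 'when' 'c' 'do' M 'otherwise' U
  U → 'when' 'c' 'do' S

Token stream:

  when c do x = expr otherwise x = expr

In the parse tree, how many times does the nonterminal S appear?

[S [M when c do [M x = expr] otherwise [M x = expr]]]

1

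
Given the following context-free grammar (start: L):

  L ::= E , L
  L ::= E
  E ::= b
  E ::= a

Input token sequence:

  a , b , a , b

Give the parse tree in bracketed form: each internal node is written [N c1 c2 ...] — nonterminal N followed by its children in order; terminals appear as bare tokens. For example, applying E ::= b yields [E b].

[L [E a] , [L [E b] , [L [E a] , [L [E b]]]]]

L
E , L
a , L
a , E , L
a , b , L
a , b , E , L
a , b , a , L
a , b , a , E
a , b , a , b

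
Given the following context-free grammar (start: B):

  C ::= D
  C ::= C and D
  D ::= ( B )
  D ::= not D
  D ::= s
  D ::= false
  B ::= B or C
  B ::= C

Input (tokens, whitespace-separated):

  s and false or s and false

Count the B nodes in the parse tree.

[B [B [C [C [D s]] and [D false]]] or [C [C [D s]] and [D false]]]

2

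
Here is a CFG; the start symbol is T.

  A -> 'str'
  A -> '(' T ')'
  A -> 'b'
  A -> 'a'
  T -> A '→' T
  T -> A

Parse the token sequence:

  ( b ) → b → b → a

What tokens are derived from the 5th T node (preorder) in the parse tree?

a

[T [A ( [T [A b]] )] → [T [A b] → [T [A b] → [T [A a]]]]]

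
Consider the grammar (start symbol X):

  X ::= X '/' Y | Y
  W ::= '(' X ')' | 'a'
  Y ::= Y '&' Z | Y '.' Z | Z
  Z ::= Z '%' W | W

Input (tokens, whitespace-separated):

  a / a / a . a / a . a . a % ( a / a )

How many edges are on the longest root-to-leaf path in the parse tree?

[X [X [X [X [Y [Z [W a]]]] / [Y [Z [W a]]]] / [Y [Y [Z [W a]]] . [Z [W a]]]] / [Y [Y [Y [Z [W a]]] . [Z [W a]]] . [Z [Z [W a]] % [W ( [X [X [Y [Z [W a]]]] / [Y [Z [W a]]]] )]]]]

9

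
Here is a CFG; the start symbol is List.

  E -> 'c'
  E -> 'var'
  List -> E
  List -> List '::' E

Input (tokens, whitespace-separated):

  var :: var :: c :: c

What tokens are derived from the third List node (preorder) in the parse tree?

[List [List [List [List [E var]] :: [E var]] :: [E c]] :: [E c]]

var :: var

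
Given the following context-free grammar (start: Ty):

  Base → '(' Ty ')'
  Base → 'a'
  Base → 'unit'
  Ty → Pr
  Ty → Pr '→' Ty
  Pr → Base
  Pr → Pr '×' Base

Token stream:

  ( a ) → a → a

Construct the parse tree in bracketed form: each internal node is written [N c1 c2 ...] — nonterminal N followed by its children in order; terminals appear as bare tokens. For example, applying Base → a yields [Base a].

Ty
Pr → Ty
Base → Ty
( Ty ) → Ty
( Pr ) → Ty
( Base ) → Ty
( a ) → Ty
( a ) → Pr → Ty
( a ) → Base → Ty
( a ) → a → Ty
( a ) → a → Pr
( a ) → a → Base
( a ) → a → a

[Ty [Pr [Base ( [Ty [Pr [Base a]]] )]] → [Ty [Pr [Base a]] → [Ty [Pr [Base a]]]]]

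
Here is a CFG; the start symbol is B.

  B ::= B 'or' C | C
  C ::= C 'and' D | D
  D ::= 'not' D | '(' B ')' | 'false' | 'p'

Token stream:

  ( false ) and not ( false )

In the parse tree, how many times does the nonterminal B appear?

[B [C [C [D ( [B [C [D false]]] )]] and [D not [D ( [B [C [D false]]] )]]]]

3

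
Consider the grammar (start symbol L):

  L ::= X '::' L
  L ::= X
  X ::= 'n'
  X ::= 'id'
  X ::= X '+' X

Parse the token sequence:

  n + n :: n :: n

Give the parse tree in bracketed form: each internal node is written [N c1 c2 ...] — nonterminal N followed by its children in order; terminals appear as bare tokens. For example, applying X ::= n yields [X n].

[L [X [X n] + [X n]] :: [L [X n] :: [L [X n]]]]

L
X :: L
X + X :: L
n + X :: L
n + n :: L
n + n :: X :: L
n + n :: n :: L
n + n :: n :: X
n + n :: n :: n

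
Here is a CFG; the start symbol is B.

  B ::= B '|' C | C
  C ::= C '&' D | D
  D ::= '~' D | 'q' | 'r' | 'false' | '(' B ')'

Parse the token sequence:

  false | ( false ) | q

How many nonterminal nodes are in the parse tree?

[B [B [B [C [D false]]] | [C [D ( [B [C [D false]]] )]]] | [C [D q]]]

12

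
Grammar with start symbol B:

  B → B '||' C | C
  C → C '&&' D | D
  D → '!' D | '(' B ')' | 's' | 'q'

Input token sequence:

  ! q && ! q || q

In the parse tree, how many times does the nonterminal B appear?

[B [B [C [C [D ! [D q]]] && [D ! [D q]]]] || [C [D q]]]

2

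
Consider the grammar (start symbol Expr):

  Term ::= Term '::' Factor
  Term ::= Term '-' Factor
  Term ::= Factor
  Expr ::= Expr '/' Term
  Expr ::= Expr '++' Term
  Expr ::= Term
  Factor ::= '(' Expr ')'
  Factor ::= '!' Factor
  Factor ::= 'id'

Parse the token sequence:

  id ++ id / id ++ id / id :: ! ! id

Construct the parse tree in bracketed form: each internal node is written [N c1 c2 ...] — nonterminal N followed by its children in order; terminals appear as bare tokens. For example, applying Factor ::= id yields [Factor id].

Expr
Expr / Term
Expr ++ Term / Term
Expr / Term ++ Term / Term
Expr ++ Term / Term ++ Term / Term
Term ++ Term / Term ++ Term / Term
Factor ++ Term / Term ++ Term / Term
id ++ Term / Term ++ Term / Term
id ++ Factor / Term ++ Term / Term
id ++ id / Term ++ Term / Term
id ++ id / Factor ++ Term / Term
id ++ id / id ++ Term / Term
id ++ id / id ++ Factor / Term
id ++ id / id ++ id / Term
id ++ id / id ++ id / Term :: Factor
id ++ id / id ++ id / Factor :: Factor
id ++ id / id ++ id / id :: Factor
id ++ id / id ++ id / id :: ! Factor
id ++ id / id ++ id / id :: ! ! Factor
id ++ id / id ++ id / id :: ! ! id

[Expr [Expr [Expr [Expr [Expr [Term [Factor id]]] ++ [Term [Factor id]]] / [Term [Factor id]]] ++ [Term [Factor id]]] / [Term [Term [Factor id]] :: [Factor ! [Factor ! [Factor id]]]]]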